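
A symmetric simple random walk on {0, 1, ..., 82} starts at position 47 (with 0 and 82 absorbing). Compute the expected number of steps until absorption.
E[τ | X_0 = 47] = 1645

Let v_k = E[τ | X_0 = k]. Boundary: v_0 = v_82 = 0. Recurrence: v_k = 1 + (v_{k-1} + v_{k+1})/2 for 1 ≤ k ≤ 81. The particular solution to v_k − (v_{k-1} + v_{k+1})/2 = 1 is v_k = −k^2. Adding homogeneous solution A + B k and matching boundaries gives v_k = k (82 − k). Substituting k = 47: v_47 = 47 · 35 = 1645.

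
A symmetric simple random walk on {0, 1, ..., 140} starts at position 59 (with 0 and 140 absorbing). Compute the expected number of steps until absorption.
E[τ | X_0 = 59] = 4779

Let v_k = E[τ | X_0 = k]. Boundary: v_0 = v_140 = 0. Recurrence: v_k = 1 + (v_{k-1} + v_{k+1})/2 for 1 ≤ k ≤ 139. The particular solution to v_k − (v_{k-1} + v_{k+1})/2 = 1 is v_k = −k^2. Adding homogeneous solution A + B k and matching boundaries gives v_k = k (140 − k). Substituting k = 59: v_59 = 59 · 81 = 4779.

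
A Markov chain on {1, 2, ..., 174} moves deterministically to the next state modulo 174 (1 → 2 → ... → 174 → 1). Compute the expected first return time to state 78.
E[T_78 | X_0 = 78] = 174

The chain cycles deterministically, so starting at state 78 it returns in exactly 174 steps. Equivalently, the stationary distribution is uniform π_j = 1/174 for every state j, so by Kac's formula E[T_78] = 1/π_78 = 174.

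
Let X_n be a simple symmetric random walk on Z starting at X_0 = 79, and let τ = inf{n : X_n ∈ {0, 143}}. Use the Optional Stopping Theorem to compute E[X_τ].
E[X_τ] = 79

X_n is a martingale and τ is a bounded-mean stopping time (indeed τ is finite a.s. with bounded expectation since the walk is in a bounded region). By the OST, E[X_τ] = E[X_0] = 79. Equivalently: E[X_τ] = 143 · P(hit 143 first) + 0 · P(hit 0 first) = 143 · (79/143) = 79.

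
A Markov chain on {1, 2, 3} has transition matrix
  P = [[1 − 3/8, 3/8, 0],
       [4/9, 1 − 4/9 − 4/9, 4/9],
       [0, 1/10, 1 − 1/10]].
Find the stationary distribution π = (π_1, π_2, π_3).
π = (32/179, 27/179, 120/179)

This is a birth-death chain on three states, which satisfies detailed balance: π_1 · P_{12} = π_2 · P_{21} and π_2 · P_{23} = π_3 · P_{32}.
From π_1 · 3/8 = π_2 · 4/9: π_2/π_1 = (3/8)/(4/9) = 27/32.
From π_2 · 4/9 = π_3 · 1/10: π_3/π_2 = (4/9)/(1/10) = 40/9.
Take π_1 proportional to 1; then unnormalized π = (1, 27/32, 15/4). Normalize by dividing by the sum 179/32:
  π = (32/179, 27/179, 120/179).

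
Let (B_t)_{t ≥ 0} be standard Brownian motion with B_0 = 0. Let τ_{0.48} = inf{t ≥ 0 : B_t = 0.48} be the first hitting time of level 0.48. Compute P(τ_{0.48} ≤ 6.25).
P(τ_{0.48} ≤ 6.25) = 2(1 − Φ(0.48/√6.25)) = 2(1 − Φ(0.1920)) ≈ 0.8477

By the reflection principle for standard BM, P(τ_b ≤ t) = 2 · P(B_t ≥ b). Since B_t ~ N(0, t), P(B_t ≥ 0.48) = 1 − Φ(0.48/√t) = 1 − Φ(0.48/√6.25) = 1 − Φ(0.1920) ≈ 0.42387. Doubling: P(τ_{0.48} ≤ 6.25) ≈ 2 · 0.42387 = 0.84774 ≈ 0.8477.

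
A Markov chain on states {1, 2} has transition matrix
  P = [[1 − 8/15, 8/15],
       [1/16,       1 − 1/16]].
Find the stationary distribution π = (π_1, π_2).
π_1 = 15/143, π_2 = 128/143

Solve πP = π with π_1 + π_2 = 1. From πP = π: π_1 · (1 − 8/15) + π_2 · 1/16 = π_1 ⇒ π_2 · 1/16 = π_1 · 8/15 ⇒ π_2/π_1 = (8/15)/(1/16) = 128/15. Together with π_1 + π_2 = 1:
  π_1 = (1/16)/(8/15 + 1/16) = (1/16)/(143/240) = 15/143,
  π_2 = (8/15)/(8/15 + 1/16) = (8/15)/(143/240) = 128/143.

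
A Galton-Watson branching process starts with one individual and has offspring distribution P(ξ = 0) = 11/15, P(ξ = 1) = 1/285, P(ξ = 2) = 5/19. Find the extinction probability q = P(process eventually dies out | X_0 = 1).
q = 1

Mean offspring μ = 0·11/15 + 1·1/285 + 2·5/19 = 151/285 ≤ 1. For μ ≤ 1 with offspring not concentrated at 1, the Galton-Watson process goes extinct almost surely, so q = 1.
(Algebraic check: The pgf is f(s) = 11/15 + 1/285·s + 5/19·s². The extinction probability q is the smallest fixed point of f in [0, 1]. Setting s = f(s):
  5/19·s² + (1/285 − 1)·s + 11/15 = 0
  5/19·s² − (11/15 + 5/19)·s + 11/15 = 0
which factors as (s − 1)·(5/19·s − 11/15) = 0, giving roots s = 1 and s = (11/15)/(5/19) = 209/75. Since 209/75 ≥ 1, the smallest root in [0, 1] is s = 1.)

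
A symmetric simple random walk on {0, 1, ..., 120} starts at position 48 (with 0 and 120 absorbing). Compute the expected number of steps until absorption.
E[τ | X_0 = 48] = 3456

Let v_k = E[τ | X_0 = k]. Boundary: v_0 = v_120 = 0. Recurrence: v_k = 1 + (v_{k-1} + v_{k+1})/2 for 1 ≤ k ≤ 119. The particular solution to v_k − (v_{k-1} + v_{k+1})/2 = 1 is v_k = −k^2. Adding homogeneous solution A + B k and matching boundaries gives v_k = k (120 − k). Substituting k = 48: v_48 = 48 · 72 = 3456.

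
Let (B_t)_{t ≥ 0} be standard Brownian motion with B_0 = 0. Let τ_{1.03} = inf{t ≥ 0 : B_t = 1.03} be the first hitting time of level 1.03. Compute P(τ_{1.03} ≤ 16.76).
P(τ_{1.03} ≤ 16.76) = 2(1 − Φ(1.03/√16.76)) = 2(1 − Φ(0.2516)) ≈ 0.8014

By the reflection principle for standard BM, P(τ_b ≤ t) = 2 · P(B_t ≥ b). Since B_t ~ N(0, t), P(B_t ≥ 1.03) = 1 − Φ(1.03/√t) = 1 − Φ(1.03/√16.76) = 1 − Φ(0.2516) ≈ 0.40068. Doubling: P(τ_{1.03} ≤ 16.76) ≈ 2 · 0.40068 = 0.80136 ≈ 0.8014.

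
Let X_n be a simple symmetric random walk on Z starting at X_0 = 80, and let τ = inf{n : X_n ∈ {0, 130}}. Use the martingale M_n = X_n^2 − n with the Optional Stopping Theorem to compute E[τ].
E[τ] = 4000

M_n = X_n^2 − n is a martingale (since E[X_{n+1}^2 | F_n] = X_n^2 + 1). By OST (τ has finite mean in a bounded region), E[M_τ] = E[M_0] = X_0^2 − 0 = 80^2 = 6400. Also E[M_τ] = E[X_τ^2] − E[τ]. The walk exits at 0 or 130, with P(hit 130 first) = 80/130, so E[X_τ^2] = 130^2 · 80/130 + 0 = 10400. Thus E[τ] = E[X_τ^2] − E[M_τ] = 10400 − 6400 = 4000 = 80(130 − 80) = 4000.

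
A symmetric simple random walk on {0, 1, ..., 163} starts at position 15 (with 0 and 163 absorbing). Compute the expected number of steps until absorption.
E[τ | X_0 = 15] = 2220

Let v_k = E[τ | X_0 = k]. Boundary: v_0 = v_163 = 0. Recurrence: v_k = 1 + (v_{k-1} + v_{k+1})/2 for 1 ≤ k ≤ 162. The particular solution to v_k − (v_{k-1} + v_{k+1})/2 = 1 is v_k = −k^2. Adding homogeneous solution A + B k and matching boundaries gives v_k = k (163 − k). Substituting k = 15: v_15 = 15 · 148 = 2220.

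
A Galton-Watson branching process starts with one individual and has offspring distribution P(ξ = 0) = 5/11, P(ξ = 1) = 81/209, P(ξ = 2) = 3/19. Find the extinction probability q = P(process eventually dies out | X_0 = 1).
q = 1

Mean offspring μ = 0·5/11 + 1·81/209 + 2·3/19 = 147/209 ≤ 1. For μ ≤ 1 with offspring not concentrated at 1, the Galton-Watson process goes extinct almost surely, so q = 1.
(Algebraic check: The pgf is f(s) = 5/11 + 81/209·s + 3/19·s². The extinction probability q is the smallest fixed point of f in [0, 1]. Setting s = f(s):
  3/19·s² + (81/209 − 1)·s + 5/11 = 0
  3/19·s² − (5/11 + 3/19)·s + 5/11 = 0
which factors as (s − 1)·(3/19·s − 5/11) = 0, giving roots s = 1 and s = (5/11)/(3/19) = 95/33. Since 95/33 ≥ 1, the smallest root in [0, 1] is s = 1.)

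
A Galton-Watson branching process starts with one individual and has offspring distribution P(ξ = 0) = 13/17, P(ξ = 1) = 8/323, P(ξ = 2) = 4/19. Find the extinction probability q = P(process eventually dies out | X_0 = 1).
q = 1

Mean offspring μ = 0·13/17 + 1·8/323 + 2·4/19 = 144/323 ≤ 1. For μ ≤ 1 with offspring not concentrated at 1, the Galton-Watson process goes extinct almost surely, so q = 1.
(Algebraic check: The pgf is f(s) = 13/17 + 8/323·s + 4/19·s². The extinction probability q is the smallest fixed point of f in [0, 1]. Setting s = f(s):
  4/19·s² + (8/323 − 1)·s + 13/17 = 0
  4/19·s² − (13/17 + 4/19)·s + 13/17 = 0
which factors as (s − 1)·(4/19·s − 13/17) = 0, giving roots s = 1 and s = (13/17)/(4/19) = 247/68. Since 247/68 ≥ 1, the smallest root in [0, 1] is s = 1.)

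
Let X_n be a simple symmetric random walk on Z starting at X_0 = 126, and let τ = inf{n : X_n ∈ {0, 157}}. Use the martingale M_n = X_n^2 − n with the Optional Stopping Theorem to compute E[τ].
E[τ] = 3906

M_n = X_n^2 − n is a martingale (since E[X_{n+1}^2 | F_n] = X_n^2 + 1). By OST (τ has finite mean in a bounded region), E[M_τ] = E[M_0] = X_0^2 − 0 = 126^2 = 15876. Also E[M_τ] = E[X_τ^2] − E[τ]. The walk exits at 0 or 157, with P(hit 157 first) = 126/157, so E[X_τ^2] = 157^2 · 126/157 + 0 = 19782. Thus E[τ] = E[X_τ^2] − E[M_τ] = 19782 − 15876 = 3906 = 126(157 − 126) = 3906.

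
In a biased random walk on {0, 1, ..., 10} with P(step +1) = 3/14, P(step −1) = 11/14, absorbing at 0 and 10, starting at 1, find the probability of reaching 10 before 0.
P(hit 10 before 0) = (1 − (11/3)^1) / (1 − (11/3)^10) = 19683/3242170694

Let u_k denote P(reach 10 before 0 | start at k). Boundary: u_0 = 0, u_10 = 1. Recurrence: u_k = 3/14·u_{k+1} + 11/14·u_{k-1} for 1 ≤ k ≤ 9. Try u_k = A + B·r^k with r = q/p = (11/14)/(3/14) = 11/3. Substitution satisfies the recurrence; boundary conditions give:
  u_k = (1 − r^k) / (1 − r^N) = (1 − (11/3)^1) / (1 − (11/3)^10) = 19683/3242170694.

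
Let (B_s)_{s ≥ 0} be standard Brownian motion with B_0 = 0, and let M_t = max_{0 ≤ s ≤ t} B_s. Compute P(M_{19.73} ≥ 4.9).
P(M_{19.73} ≥ 4.9) = 2·P(B_{19.73} ≥ 4.9) = 2(1 − Φ(4.9/√19.73)) ≈ 0.2700

By the reflection principle for Brownian motion, P(M_t ≥ a) = 2 · P(B_t ≥ a) for a ≥ 0. Since B_t ~ N(0, t), P(B_t ≥ 4.9) = 1 − Φ(4.9/√t) = 1 − Φ(4.9/√19.73) = 1 − Φ(1.1031). So
  P(M_{19.73} ≥ 4.9) = 2(1 − Φ(1.1031)) ≈ 0.2700.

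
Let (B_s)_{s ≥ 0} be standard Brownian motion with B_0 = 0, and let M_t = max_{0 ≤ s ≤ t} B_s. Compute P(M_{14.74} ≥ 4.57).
P(M_{14.74} ≥ 4.57) = 2·P(B_{14.74} ≥ 4.57) = 2(1 − Φ(4.57/√14.74)) ≈ 0.2339

By the reflection principle for Brownian motion, P(M_t ≥ a) = 2 · P(B_t ≥ a) for a ≥ 0. Since B_t ~ N(0, t), P(B_t ≥ 4.57) = 1 − Φ(4.57/√t) = 1 − Φ(4.57/√14.74) = 1 − Φ(1.1903). So
  P(M_{14.74} ≥ 4.57) = 2(1 − Φ(1.1903)) ≈ 0.2339.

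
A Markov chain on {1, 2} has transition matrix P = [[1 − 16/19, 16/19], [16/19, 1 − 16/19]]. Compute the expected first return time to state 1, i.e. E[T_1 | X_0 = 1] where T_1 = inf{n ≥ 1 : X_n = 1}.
E[T_1 | X_0 = 1] = 1/π_1 = 2

For an irreducible recurrent Markov chain with stationary distribution π, E[T_i | X_0 = i] = 1/π_i (Kac's formula). Here π_1 = (16/19)/(16/19 + 16/19) = (16/19)/(32/19) = 1/2, so E[T_1 | X_0 = 1] = 1/π_1 = (16/19 + 16/19)/(16/19) = (32/19)/(16/19) = 2.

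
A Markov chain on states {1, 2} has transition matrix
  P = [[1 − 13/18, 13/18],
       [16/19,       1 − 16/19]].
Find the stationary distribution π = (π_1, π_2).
π_1 = 288/535, π_2 = 247/535

Solve πP = π with π_1 + π_2 = 1. From πP = π: π_1 · (1 − 13/18) + π_2 · 16/19 = π_1 ⇒ π_2 · 16/19 = π_1 · 13/18 ⇒ π_2/π_1 = (13/18)/(16/19) = 247/288. Together with π_1 + π_2 = 1:
  π_1 = (16/19)/(13/18 + 16/19) = (16/19)/(535/342) = 288/535,
  π_2 = (13/18)/(13/18 + 16/19) = (13/18)/(535/342) = 247/535.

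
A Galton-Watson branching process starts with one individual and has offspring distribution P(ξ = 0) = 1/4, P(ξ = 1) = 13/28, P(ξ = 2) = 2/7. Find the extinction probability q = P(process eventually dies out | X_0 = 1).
q = 7/8

The pgf is f(s) = 1/4 + 13/28·s + 2/7·s². The extinction probability q is the smallest fixed point of f in [0, 1]. Setting s = f(s):
  2/7·s² + (13/28 − 1)·s + 1/4 = 0
  2/7·s² − (1/4 + 2/7)·s + 1/4 = 0
which factors as (s − 1)·(2/7·s − 1/4) = 0, giving roots s = 1 and s = (1/4)/(2/7) = 7/8.
Mean offspring μ = 13/28 + 2·2/7 = 29/28 > 1 (supercritical), so q < 1. The extinction probability is the smaller root: q = (1/4)/(2/7) = 7/8.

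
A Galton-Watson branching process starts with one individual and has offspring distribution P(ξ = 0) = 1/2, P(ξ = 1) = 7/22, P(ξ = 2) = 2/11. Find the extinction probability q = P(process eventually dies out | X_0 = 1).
q = 1

Mean offspring μ = 0·1/2 + 1·7/22 + 2·2/11 = 15/22 ≤ 1. For μ ≤ 1 with offspring not concentrated at 1, the Galton-Watson process goes extinct almost surely, so q = 1.
(Algebraic check: The pgf is f(s) = 1/2 + 7/22·s + 2/11·s². The extinction probability q is the smallest fixed point of f in [0, 1]. Setting s = f(s):
  2/11·s² + (7/22 − 1)·s + 1/2 = 0
  2/11·s² − (1/2 + 2/11)·s + 1/2 = 0
which factors as (s − 1)·(2/11·s − 1/2) = 0, giving roots s = 1 and s = (1/2)/(2/11) = 11/4. Since 11/4 ≥ 1, the smallest root in [0, 1] is s = 1.)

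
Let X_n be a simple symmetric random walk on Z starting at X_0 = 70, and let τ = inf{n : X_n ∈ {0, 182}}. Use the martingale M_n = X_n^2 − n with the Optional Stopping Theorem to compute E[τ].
E[τ] = 7840

M_n = X_n^2 − n is a martingale (since E[X_{n+1}^2 | F_n] = X_n^2 + 1). By OST (τ has finite mean in a bounded region), E[M_τ] = E[M_0] = X_0^2 − 0 = 70^2 = 4900. Also E[M_τ] = E[X_τ^2] − E[τ]. The walk exits at 0 or 182, with P(hit 182 first) = 70/182, so E[X_τ^2] = 182^2 · 70/182 + 0 = 12740. Thus E[τ] = E[X_τ^2] − E[M_τ] = 12740 − 4900 = 7840 = 70(182 − 70) = 7840.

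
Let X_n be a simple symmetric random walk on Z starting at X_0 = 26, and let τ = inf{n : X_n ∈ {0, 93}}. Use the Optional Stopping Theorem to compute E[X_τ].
E[X_τ] = 26

X_n is a martingale and τ is a bounded-mean stopping time (indeed τ is finite a.s. with bounded expectation since the walk is in a bounded region). By the OST, E[X_τ] = E[X_0] = 26. Equivalently: E[X_τ] = 93 · P(hit 93 first) + 0 · P(hit 0 first) = 93 · (26/93) = 26.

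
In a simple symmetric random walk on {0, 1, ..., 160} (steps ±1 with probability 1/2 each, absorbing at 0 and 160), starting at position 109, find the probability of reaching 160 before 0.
P(hit 160 before 0) = 109/160

Let u_k = P(hit 160 before 0 | start at k). Then u_0 = 0, u_160 = 1, and u_k = u_{k-1}/2 + u_{k+1}/2 for 1 ≤ k ≤ 159. This harmonic recurrence is solved by u_k = k/160, giving u_109 = 109/160.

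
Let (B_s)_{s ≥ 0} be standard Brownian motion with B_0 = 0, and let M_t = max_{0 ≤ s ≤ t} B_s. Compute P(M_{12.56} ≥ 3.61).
P(M_{12.56} ≥ 3.61) = 2·P(B_{12.56} ≥ 3.61) = 2(1 − Φ(3.61/√12.56)) ≈ 0.3084

By the reflection principle for Brownian motion, P(M_t ≥ a) = 2 · P(B_t ≥ a) for a ≥ 0. Since B_t ~ N(0, t), P(B_t ≥ 3.61) = 1 − Φ(3.61/√t) = 1 − Φ(3.61/√12.56) = 1 − Φ(1.0186). So
  P(M_{12.56} ≥ 3.61) = 2(1 − Φ(1.0186)) ≈ 0.3084.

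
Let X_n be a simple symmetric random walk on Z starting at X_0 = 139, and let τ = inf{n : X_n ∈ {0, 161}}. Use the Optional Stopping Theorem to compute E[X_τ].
E[X_τ] = 139

X_n is a martingale and τ is a bounded-mean stopping time (indeed τ is finite a.s. with bounded expectation since the walk is in a bounded region). By the OST, E[X_τ] = E[X_0] = 139. Equivalently: E[X_τ] = 161 · P(hit 161 first) + 0 · P(hit 0 first) = 161 · (139/161) = 139.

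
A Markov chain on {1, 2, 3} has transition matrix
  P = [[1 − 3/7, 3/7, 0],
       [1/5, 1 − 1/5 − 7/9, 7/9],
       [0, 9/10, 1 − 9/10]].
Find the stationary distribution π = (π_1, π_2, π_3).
π = (189/944, 405/944, 175/472)

This is a birth-death chain on three states, which satisfies detailed balance: π_1 · P_{12} = π_2 · P_{21} and π_2 · P_{23} = π_3 · P_{32}.
From π_1 · 3/7 = π_2 · 1/5: π_2/π_1 = (3/7)/(1/5) = 15/7.
From π_2 · 7/9 = π_3 · 9/10: π_3/π_2 = (7/9)/(9/10) = 70/81.
Take π_1 proportional to 1; then unnormalized π = (1, 15/7, 50/27). Normalize by dividing by the sum 944/189:
  π = (189/944, 405/944, 175/472).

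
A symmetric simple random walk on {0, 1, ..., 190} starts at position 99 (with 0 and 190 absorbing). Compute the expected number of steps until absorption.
E[τ | X_0 = 99] = 9009

Let v_k = E[τ | X_0 = k]. Boundary: v_0 = v_190 = 0. Recurrence: v_k = 1 + (v_{k-1} + v_{k+1})/2 for 1 ≤ k ≤ 189. The particular solution to v_k − (v_{k-1} + v_{k+1})/2 = 1 is v_k = −k^2. Adding homogeneous solution A + B k and matching boundaries gives v_k = k (190 − k). Substituting k = 99: v_99 = 99 · 91 = 9009.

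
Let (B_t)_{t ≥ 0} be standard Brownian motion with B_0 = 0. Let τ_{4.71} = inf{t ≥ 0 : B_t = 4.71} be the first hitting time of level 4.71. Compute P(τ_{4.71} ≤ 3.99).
P(τ_{4.71} ≤ 3.99) = 2(1 − Φ(4.71/√3.99)) = 2(1 − Φ(2.3579)) ≈ 0.0184

By the reflection principle for standard BM, P(τ_b ≤ t) = 2 · P(B_t ≥ b). Since B_t ~ N(0, t), P(B_t ≥ 4.71) = 1 − Φ(4.71/√t) = 1 − Φ(4.71/√3.99) = 1 − Φ(2.3579) ≈ 0.00919. Doubling: P(τ_{4.71} ≤ 3.99) ≈ 2 · 0.00919 = 0.01838 ≈ 0.0184.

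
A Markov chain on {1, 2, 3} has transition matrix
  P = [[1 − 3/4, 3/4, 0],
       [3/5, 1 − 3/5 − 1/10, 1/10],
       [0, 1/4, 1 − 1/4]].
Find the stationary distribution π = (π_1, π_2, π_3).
π = (4/11, 5/11, 2/11)

This is a birth-death chain on three states, which satisfies detailed balance: π_1 · P_{12} = π_2 · P_{21} and π_2 · P_{23} = π_3 · P_{32}.
From π_1 · 3/4 = π_2 · 3/5: π_2/π_1 = (3/4)/(3/5) = 5/4.
From π_2 · 1/10 = π_3 · 1/4: π_3/π_2 = (1/10)/(1/4) = 2/5.
Take π_1 proportional to 1; then unnormalized π = (1, 5/4, 1/2). Normalize by dividing by the sum 11/4:
  π = (4/11, 5/11, 2/11).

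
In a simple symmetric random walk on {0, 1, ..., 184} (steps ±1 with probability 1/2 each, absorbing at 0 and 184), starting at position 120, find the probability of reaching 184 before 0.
P(hit 184 before 0) = 120/184 = 15/23

Let u_k = P(hit 184 before 0 | start at k). Then u_0 = 0, u_184 = 1, and u_k = u_{k-1}/2 + u_{k+1}/2 for 1 ≤ k ≤ 183. This harmonic recurrence is solved by u_k = k/184, giving u_120 = 120/184 = 15/23.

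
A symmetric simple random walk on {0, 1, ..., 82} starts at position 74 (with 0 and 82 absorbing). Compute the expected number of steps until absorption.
E[τ | X_0 = 74] = 592

Let v_k = E[τ | X_0 = k]. Boundary: v_0 = v_82 = 0. Recurrence: v_k = 1 + (v_{k-1} + v_{k+1})/2 for 1 ≤ k ≤ 81. The particular solution to v_k − (v_{k-1} + v_{k+1})/2 = 1 is v_k = −k^2. Adding homogeneous solution A + B k and matching boundaries gives v_k = k (82 − k). Substituting k = 74: v_74 = 74 · 8 = 592.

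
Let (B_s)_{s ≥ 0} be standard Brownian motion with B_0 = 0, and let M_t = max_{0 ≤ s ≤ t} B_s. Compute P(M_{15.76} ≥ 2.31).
P(M_{15.76} ≥ 2.31) = 2·P(B_{15.76} ≥ 2.31) = 2(1 − Φ(2.31/√15.76)) ≈ 0.5606

By the reflection principle for Brownian motion, P(M_t ≥ a) = 2 · P(B_t ≥ a) for a ≥ 0. Since B_t ~ N(0, t), P(B_t ≥ 2.31) = 1 − Φ(2.31/√t) = 1 − Φ(2.31/√15.76) = 1 − Φ(0.5819). So
  P(M_{15.76} ≥ 2.31) = 2(1 − Φ(0.5819)) ≈ 0.5606.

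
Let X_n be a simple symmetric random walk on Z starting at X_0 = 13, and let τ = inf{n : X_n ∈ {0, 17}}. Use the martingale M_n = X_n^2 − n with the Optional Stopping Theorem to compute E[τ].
E[τ] = 52

M_n = X_n^2 − n is a martingale (since E[X_{n+1}^2 | F_n] = X_n^2 + 1). By OST (τ has finite mean in a bounded region), E[M_τ] = E[M_0] = X_0^2 − 0 = 13^2 = 169. Also E[M_τ] = E[X_τ^2] − E[τ]. The walk exits at 0 or 17, with P(hit 17 first) = 13/17, so E[X_τ^2] = 17^2 · 13/17 + 0 = 221. Thus E[τ] = E[X_τ^2] − E[M_τ] = 221 − 169 = 52 = 13(17 − 13) = 52.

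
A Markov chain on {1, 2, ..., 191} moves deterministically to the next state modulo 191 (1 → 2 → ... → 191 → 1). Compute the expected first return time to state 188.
E[T_188 | X_0 = 188] = 191

The chain cycles deterministically, so starting at state 188 it returns in exactly 191 steps. Equivalently, the stationary distribution is uniform π_j = 1/191 for every state j, so by Kac's formula E[T_188] = 1/π_188 = 191.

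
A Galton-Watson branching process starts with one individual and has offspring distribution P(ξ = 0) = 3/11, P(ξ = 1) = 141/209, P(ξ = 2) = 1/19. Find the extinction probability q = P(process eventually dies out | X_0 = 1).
q = 1

Mean offspring μ = 0·3/11 + 1·141/209 + 2·1/19 = 163/209 ≤ 1. For μ ≤ 1 with offspring not concentrated at 1, the Galton-Watson process goes extinct almost surely, so q = 1.
(Algebraic check: The pgf is f(s) = 3/11 + 141/209·s + 1/19·s². The extinction probability q is the smallest fixed point of f in [0, 1]. Setting s = f(s):
  1/19·s² + (141/209 − 1)·s + 3/11 = 0
  1/19·s² − (3/11 + 1/19)·s + 3/11 = 0
which factors as (s − 1)·(1/19·s − 3/11) = 0, giving roots s = 1 and s = (3/11)/(1/19) = 57/11. Since 57/11 ≥ 1, the smallest root in [0, 1] is s = 1.)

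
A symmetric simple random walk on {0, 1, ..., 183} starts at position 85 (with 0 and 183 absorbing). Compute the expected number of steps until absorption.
E[τ | X_0 = 85] = 8330

Let v_k = E[τ | X_0 = k]. Boundary: v_0 = v_183 = 0. Recurrence: v_k = 1 + (v_{k-1} + v_{k+1})/2 for 1 ≤ k ≤ 182. The particular solution to v_k − (v_{k-1} + v_{k+1})/2 = 1 is v_k = −k^2. Adding homogeneous solution A + B k and matching boundaries gives v_k = k (183 − k). Substituting k = 85: v_85 = 85 · 98 = 8330.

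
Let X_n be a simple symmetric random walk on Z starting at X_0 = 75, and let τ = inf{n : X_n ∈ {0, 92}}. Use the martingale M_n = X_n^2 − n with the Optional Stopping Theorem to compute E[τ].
E[τ] = 1275

M_n = X_n^2 − n is a martingale (since E[X_{n+1}^2 | F_n] = X_n^2 + 1). By OST (τ has finite mean in a bounded region), E[M_τ] = E[M_0] = X_0^2 − 0 = 75^2 = 5625. Also E[M_τ] = E[X_τ^2] − E[τ]. The walk exits at 0 or 92, with P(hit 92 first) = 75/92, so E[X_τ^2] = 92^2 · 75/92 + 0 = 6900. Thus E[τ] = E[X_τ^2] − E[M_τ] = 6900 − 5625 = 1275 = 75(92 − 75) = 1275.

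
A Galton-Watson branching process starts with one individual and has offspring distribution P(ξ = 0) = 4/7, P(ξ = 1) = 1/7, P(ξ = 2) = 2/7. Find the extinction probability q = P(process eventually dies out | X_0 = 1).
q = 1

Mean offspring μ = 0·4/7 + 1·1/7 + 2·2/7 = 5/7 ≤ 1. For μ ≤ 1 with offspring not concentrated at 1, the Galton-Watson process goes extinct almost surely, so q = 1.
(Algebraic check: The pgf is f(s) = 4/7 + 1/7·s + 2/7·s². The extinction probability q is the smallest fixed point of f in [0, 1]. Setting s = f(s):
  2/7·s² + (1/7 − 1)·s + 4/7 = 0
  2/7·s² − (4/7 + 2/7)·s + 4/7 = 0
which factors as (s − 1)·(2/7·s − 4/7) = 0, giving roots s = 1 and s = (4/7)/(2/7) = 2. Since 2 ≥ 1, the smallest root in [0, 1] is s = 1.)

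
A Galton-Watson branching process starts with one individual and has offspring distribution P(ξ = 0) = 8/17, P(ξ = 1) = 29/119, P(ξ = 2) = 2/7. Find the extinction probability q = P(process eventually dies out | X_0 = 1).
q = 1

Mean offspring μ = 0·8/17 + 1·29/119 + 2·2/7 = 97/119 ≤ 1. For μ ≤ 1 with offspring not concentrated at 1, the Galton-Watson process goes extinct almost surely, so q = 1.
(Algebraic check: The pgf is f(s) = 8/17 + 29/119·s + 2/7·s². The extinction probability q is the smallest fixed point of f in [0, 1]. Setting s = f(s):
  2/7·s² + (29/119 − 1)·s + 8/17 = 0
  2/7·s² − (8/17 + 2/7)·s + 8/17 = 0
which factors as (s − 1)·(2/7·s − 8/17) = 0, giving roots s = 1 and s = (8/17)/(2/7) = 28/17. Since 28/17 ≥ 1, the smallest root in [0, 1] is s = 1.)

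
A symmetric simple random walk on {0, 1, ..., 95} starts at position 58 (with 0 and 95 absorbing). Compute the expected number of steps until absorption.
E[τ | X_0 = 58] = 2146

Let v_k = E[τ | X_0 = k]. Boundary: v_0 = v_95 = 0. Recurrence: v_k = 1 + (v_{k-1} + v_{k+1})/2 for 1 ≤ k ≤ 94. The particular solution to v_k − (v_{k-1} + v_{k+1})/2 = 1 is v_k = −k^2. Adding homogeneous solution A + B k and matching boundaries gives v_k = k (95 − k). Substituting k = 58: v_58 = 58 · 37 = 2146.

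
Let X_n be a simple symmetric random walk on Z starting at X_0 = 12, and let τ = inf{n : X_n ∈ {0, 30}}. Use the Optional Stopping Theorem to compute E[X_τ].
E[X_τ] = 12

X_n is a martingale and τ is a bounded-mean stopping time (indeed τ is finite a.s. with bounded expectation since the walk is in a bounded region). By the OST, E[X_τ] = E[X_0] = 12. Equivalently: E[X_τ] = 30 · P(hit 30 first) + 0 · P(hit 0 first) = 30 · (12/30) = 12.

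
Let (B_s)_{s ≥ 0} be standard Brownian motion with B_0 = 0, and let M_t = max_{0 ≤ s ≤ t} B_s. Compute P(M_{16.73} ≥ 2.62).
P(M_{16.73} ≥ 2.62) = 2·P(B_{16.73} ≥ 2.62) = 2(1 − Φ(2.62/√16.73)) ≈ 0.5218

By the reflection principle for Brownian motion, P(M_t ≥ a) = 2 · P(B_t ≥ a) for a ≥ 0. Since B_t ~ N(0, t), P(B_t ≥ 2.62) = 1 − Φ(2.62/√t) = 1 − Φ(2.62/√16.73) = 1 − Φ(0.6406). So
  P(M_{16.73} ≥ 2.62) = 2(1 − Φ(0.6406)) ≈ 0.5218.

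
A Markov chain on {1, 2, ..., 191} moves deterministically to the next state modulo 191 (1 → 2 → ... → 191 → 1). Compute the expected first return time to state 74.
E[T_74 | X_0 = 74] = 191

The chain cycles deterministically, so starting at state 74 it returns in exactly 191 steps. Equivalently, the stationary distribution is uniform π_j = 1/191 for every state j, so by Kac's formula E[T_74] = 1/π_74 = 191.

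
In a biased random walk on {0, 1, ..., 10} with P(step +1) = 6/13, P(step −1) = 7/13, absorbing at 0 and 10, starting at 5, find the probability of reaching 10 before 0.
P(hit 10 before 0) = (1 − (7/6)^5) / (1 − (7/6)^10) = 7776/24583

Let u_k denote P(reach 10 before 0 | start at k). Boundary: u_0 = 0, u_10 = 1. Recurrence: u_k = 6/13·u_{k+1} + 7/13·u_{k-1} for 1 ≤ k ≤ 9. Try u_k = A + B·r^k with r = q/p = (7/13)/(6/13) = 7/6. Substitution satisfies the recurrence; boundary conditions give:
  u_k = (1 − r^k) / (1 − r^N) = (1 − (7/6)^5) / (1 − (7/6)^10) = 7776/24583.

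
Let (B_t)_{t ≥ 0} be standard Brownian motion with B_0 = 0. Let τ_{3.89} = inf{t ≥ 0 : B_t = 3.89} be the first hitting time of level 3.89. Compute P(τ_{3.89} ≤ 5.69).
P(τ_{3.89} ≤ 5.69) = 2(1 − Φ(3.89/√5.69)) = 2(1 − Φ(1.6308)) ≈ 0.1029

By the reflection principle for standard BM, P(τ_b ≤ t) = 2 · P(B_t ≥ b). Since B_t ~ N(0, t), P(B_t ≥ 3.89) = 1 − Φ(3.89/√t) = 1 − Φ(3.89/√5.69) = 1 − Φ(1.6308) ≈ 0.05147. Doubling: P(τ_{3.89} ≤ 5.69) ≈ 2 · 0.05147 = 0.10294 ≈ 0.1029.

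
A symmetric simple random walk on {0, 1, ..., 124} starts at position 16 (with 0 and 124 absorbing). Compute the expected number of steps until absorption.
E[τ | X_0 = 16] = 1728

Let v_k = E[τ | X_0 = k]. Boundary: v_0 = v_124 = 0. Recurrence: v_k = 1 + (v_{k-1} + v_{k+1})/2 for 1 ≤ k ≤ 123. The particular solution to v_k − (v_{k-1} + v_{k+1})/2 = 1 is v_k = −k^2. Adding homogeneous solution A + B k and matching boundaries gives v_k = k (124 − k). Substituting k = 16: v_16 = 16 · 108 = 1728.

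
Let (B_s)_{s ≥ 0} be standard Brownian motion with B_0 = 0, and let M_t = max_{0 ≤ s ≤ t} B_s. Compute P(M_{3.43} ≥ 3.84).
P(M_{3.43} ≥ 3.84) = 2·P(B_{3.43} ≥ 3.84) = 2(1 − Φ(3.84/√3.43)) ≈ 0.0381

By the reflection principle for Brownian motion, P(M_t ≥ a) = 2 · P(B_t ≥ a) for a ≥ 0. Since B_t ~ N(0, t), P(B_t ≥ 3.84) = 1 − Φ(3.84/√t) = 1 − Φ(3.84/√3.43) = 1 − Φ(2.0734). So
  P(M_{3.43} ≥ 3.84) = 2(1 − Φ(2.0734)) ≈ 0.0381.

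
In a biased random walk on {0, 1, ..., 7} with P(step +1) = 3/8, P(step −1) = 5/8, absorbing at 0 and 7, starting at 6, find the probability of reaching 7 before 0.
P(hit 7 before 0) = (1 − (5/3)^6) / (1 − (5/3)^7) = 22344/37969

Let u_k denote P(reach 7 before 0 | start at k). Boundary: u_0 = 0, u_7 = 1. Recurrence: u_k = 3/8·u_{k+1} + 5/8·u_{k-1} for 1 ≤ k ≤ 6. Try u_k = A + B·r^k with r = q/p = (5/8)/(3/8) = 5/3. Substitution satisfies the recurrence; boundary conditions give:
  u_k = (1 − r^k) / (1 − r^N) = (1 − (5/3)^6) / (1 − (5/3)^7) = 22344/37969.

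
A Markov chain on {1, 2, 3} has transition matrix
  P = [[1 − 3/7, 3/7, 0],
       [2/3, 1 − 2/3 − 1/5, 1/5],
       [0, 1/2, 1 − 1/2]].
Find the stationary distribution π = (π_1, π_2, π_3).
π = (10/19, 45/133, 18/133)

This is a birth-death chain on three states, which satisfies detailed balance: π_1 · P_{12} = π_2 · P_{21} and π_2 · P_{23} = π_3 · P_{32}.
From π_1 · 3/7 = π_2 · 2/3: π_2/π_1 = (3/7)/(2/3) = 9/14.
From π_2 · 1/5 = π_3 · 1/2: π_3/π_2 = (1/5)/(1/2) = 2/5.
Take π_1 proportional to 1; then unnormalized π = (1, 9/14, 9/35). Normalize by dividing by the sum 19/10:
  π = (10/19, 45/133, 18/133).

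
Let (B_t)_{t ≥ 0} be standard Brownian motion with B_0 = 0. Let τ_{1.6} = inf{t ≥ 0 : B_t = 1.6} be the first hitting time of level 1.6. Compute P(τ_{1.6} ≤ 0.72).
P(τ_{1.6} ≤ 0.72) = 2(1 − Φ(1.6/√0.72)) = 2(1 − Φ(1.8856)) ≈ 0.0593

By the reflection principle for standard BM, P(τ_b ≤ t) = 2 · P(B_t ≥ b). Since B_t ~ N(0, t), P(B_t ≥ 1.6) = 1 − Φ(1.6/√t) = 1 − Φ(1.6/√0.72) = 1 − Φ(1.8856) ≈ 0.02967. Doubling: P(τ_{1.6} ≤ 0.72) ≈ 2 · 0.02967 = 0.05934 ≈ 0.0593.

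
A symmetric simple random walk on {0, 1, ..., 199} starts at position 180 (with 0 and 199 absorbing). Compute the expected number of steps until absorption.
E[τ | X_0 = 180] = 3420

Let v_k = E[τ | X_0 = k]. Boundary: v_0 = v_199 = 0. Recurrence: v_k = 1 + (v_{k-1} + v_{k+1})/2 for 1 ≤ k ≤ 198. The particular solution to v_k − (v_{k-1} + v_{k+1})/2 = 1 is v_k = −k^2. Adding homogeneous solution A + B k and matching boundaries gives v_k = k (199 − k). Substituting k = 180: v_180 = 180 · 19 = 3420.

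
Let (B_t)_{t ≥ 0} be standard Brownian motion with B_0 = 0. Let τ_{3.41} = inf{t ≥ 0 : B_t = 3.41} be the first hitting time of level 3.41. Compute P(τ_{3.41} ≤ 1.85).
P(τ_{3.41} ≤ 1.85) = 2(1 − Φ(3.41/√1.85)) = 2(1 − Φ(2.5071)) ≈ 0.0122

By the reflection principle for standard BM, P(τ_b ≤ t) = 2 · P(B_t ≥ b). Since B_t ~ N(0, t), P(B_t ≥ 3.41) = 1 − Φ(3.41/√t) = 1 − Φ(3.41/√1.85) = 1 − Φ(2.5071) ≈ 0.00609. Doubling: P(τ_{3.41} ≤ 1.85) ≈ 2 · 0.00609 = 0.01218 ≈ 0.0122.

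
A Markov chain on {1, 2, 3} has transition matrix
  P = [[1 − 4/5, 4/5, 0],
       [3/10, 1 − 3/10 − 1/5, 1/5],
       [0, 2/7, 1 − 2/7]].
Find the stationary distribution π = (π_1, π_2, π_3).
π = (15/83, 40/83, 28/83)

This is a birth-death chain on three states, which satisfies detailed balance: π_1 · P_{12} = π_2 · P_{21} and π_2 · P_{23} = π_3 · P_{32}.
From π_1 · 4/5 = π_2 · 3/10: π_2/π_1 = (4/5)/(3/10) = 8/3.
From π_2 · 1/5 = π_3 · 2/7: π_3/π_2 = (1/5)/(2/7) = 7/10.
Take π_1 proportional to 1; then unnormalized π = (1, 8/3, 28/15). Normalize by dividing by the sum 83/15:
  π = (15/83, 40/83, 28/83).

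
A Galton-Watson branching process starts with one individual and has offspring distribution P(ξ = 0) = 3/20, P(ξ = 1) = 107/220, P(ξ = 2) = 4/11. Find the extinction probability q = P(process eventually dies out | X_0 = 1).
q = 33/80

The pgf is f(s) = 3/20 + 107/220·s + 4/11·s². The extinction probability q is the smallest fixed point of f in [0, 1]. Setting s = f(s):
  4/11·s² + (107/220 − 1)·s + 3/20 = 0
  4/11·s² − (3/20 + 4/11)·s + 3/20 = 0
which factors as (s − 1)·(4/11·s − 3/20) = 0, giving roots s = 1 and s = (3/20)/(4/11) = 33/80.
Mean offspring μ = 107/220 + 2·4/11 = 267/220 > 1 (supercritical), so q < 1. The extinction probability is the smaller root: q = (3/20)/(4/11) = 33/80.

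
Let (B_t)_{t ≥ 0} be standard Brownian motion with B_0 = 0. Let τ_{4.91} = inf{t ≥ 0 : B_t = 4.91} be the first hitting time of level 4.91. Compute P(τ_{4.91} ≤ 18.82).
P(τ_{4.91} ≤ 18.82) = 2(1 − Φ(4.91/√18.82)) = 2(1 − Φ(1.1318)) ≈ 0.2577

By the reflection principle for standard BM, P(τ_b ≤ t) = 2 · P(B_t ≥ b). Since B_t ~ N(0, t), P(B_t ≥ 4.91) = 1 − Φ(4.91/√t) = 1 − Φ(4.91/√18.82) = 1 − Φ(1.1318) ≈ 0.12886. Doubling: P(τ_{4.91} ≤ 18.82) ≈ 2 · 0.12886 = 0.25772 ≈ 0.2577.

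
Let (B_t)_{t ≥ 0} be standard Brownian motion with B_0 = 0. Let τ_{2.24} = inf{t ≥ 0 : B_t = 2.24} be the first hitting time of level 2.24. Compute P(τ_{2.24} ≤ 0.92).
P(τ_{2.24} ≤ 0.92) = 2(1 − Φ(2.24/√0.92)) = 2(1 − Φ(2.3354)) ≈ 0.0195

By the reflection principle for standard BM, P(τ_b ≤ t) = 2 · P(B_t ≥ b). Since B_t ~ N(0, t), P(B_t ≥ 2.24) = 1 − Φ(2.24/√t) = 1 − Φ(2.24/√0.92) = 1 − Φ(2.3354) ≈ 0.00976. Doubling: P(τ_{2.24} ≤ 0.92) ≈ 2 · 0.00976 = 0.01952 ≈ 0.0195.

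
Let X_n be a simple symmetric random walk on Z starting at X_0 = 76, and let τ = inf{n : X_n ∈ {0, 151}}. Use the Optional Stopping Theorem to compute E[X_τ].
E[X_τ] = 76

X_n is a martingale and τ is a bounded-mean stopping time (indeed τ is finite a.s. with bounded expectation since the walk is in a bounded region). By the OST, E[X_τ] = E[X_0] = 76. Equivalently: E[X_τ] = 151 · P(hit 151 first) + 0 · P(hit 0 first) = 151 · (76/151) = 76.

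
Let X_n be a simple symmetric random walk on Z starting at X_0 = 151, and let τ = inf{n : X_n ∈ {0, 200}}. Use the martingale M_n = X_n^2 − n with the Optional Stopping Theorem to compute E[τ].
E[τ] = 7399

M_n = X_n^2 − n is a martingale (since E[X_{n+1}^2 | F_n] = X_n^2 + 1). By OST (τ has finite mean in a bounded region), E[M_τ] = E[M_0] = X_0^2 − 0 = 151^2 = 22801. Also E[M_τ] = E[X_τ^2] − E[τ]. The walk exits at 0 or 200, with P(hit 200 first) = 151/200, so E[X_τ^2] = 200^2 · 151/200 + 0 = 30200. Thus E[τ] = E[X_τ^2] − E[M_τ] = 30200 − 22801 = 7399 = 151(200 − 151) = 7399.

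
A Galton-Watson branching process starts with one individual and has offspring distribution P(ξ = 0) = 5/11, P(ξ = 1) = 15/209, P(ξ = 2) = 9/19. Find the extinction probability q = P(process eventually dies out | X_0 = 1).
q = 95/99

The pgf is f(s) = 5/11 + 15/209·s + 9/19·s². The extinction probability q is the smallest fixed point of f in [0, 1]. Setting s = f(s):
  9/19·s² + (15/209 − 1)·s + 5/11 = 0
  9/19·s² − (5/11 + 9/19)·s + 5/11 = 0
which factors as (s − 1)·(9/19·s − 5/11) = 0, giving roots s = 1 and s = (5/11)/(9/19) = 95/99.
Mean offspring μ = 15/209 + 2·9/19 = 213/209 > 1 (supercritical), so q < 1. The extinction probability is the smaller root: q = (5/11)/(9/19) = 95/99.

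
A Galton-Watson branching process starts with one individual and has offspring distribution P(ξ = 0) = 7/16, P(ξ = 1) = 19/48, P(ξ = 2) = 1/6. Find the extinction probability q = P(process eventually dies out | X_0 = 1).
q = 1

Mean offspring μ = 0·7/16 + 1·19/48 + 2·1/6 = 35/48 ≤ 1. For μ ≤ 1 with offspring not concentrated at 1, the Galton-Watson process goes extinct almost surely, so q = 1.
(Algebraic check: The pgf is f(s) = 7/16 + 19/48·s + 1/6·s². The extinction probability q is the smallest fixed point of f in [0, 1]. Setting s = f(s):
  1/6·s² + (19/48 − 1)·s + 7/16 = 0
  1/6·s² − (7/16 + 1/6)·s + 7/16 = 0
which factors as (s − 1)·(1/6·s − 7/16) = 0, giving roots s = 1 and s = (7/16)/(1/6) = 21/8. Since 21/8 ≥ 1, the smallest root in [0, 1] is s = 1.)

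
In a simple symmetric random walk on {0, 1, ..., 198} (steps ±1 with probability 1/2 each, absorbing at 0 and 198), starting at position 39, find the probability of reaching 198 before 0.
P(hit 198 before 0) = 39/198 = 13/66

Let u_k = P(hit 198 before 0 | start at k). Then u_0 = 0, u_198 = 1, and u_k = u_{k-1}/2 + u_{k+1}/2 for 1 ≤ k ≤ 197. This harmonic recurrence is solved by u_k = k/198, giving u_39 = 39/198 = 13/66.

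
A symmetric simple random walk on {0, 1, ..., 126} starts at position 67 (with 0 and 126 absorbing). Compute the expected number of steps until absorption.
E[τ | X_0 = 67] = 3953

Let v_k = E[τ | X_0 = k]. Boundary: v_0 = v_126 = 0. Recurrence: v_k = 1 + (v_{k-1} + v_{k+1})/2 for 1 ≤ k ≤ 125. The particular solution to v_k − (v_{k-1} + v_{k+1})/2 = 1 is v_k = −k^2. Adding homogeneous solution A + B k and matching boundaries gives v_k = k (126 − k). Substituting k = 67: v_67 = 67 · 59 = 3953.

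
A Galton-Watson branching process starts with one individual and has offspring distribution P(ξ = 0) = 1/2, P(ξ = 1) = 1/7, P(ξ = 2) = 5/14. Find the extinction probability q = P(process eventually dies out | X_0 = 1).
q = 1

Mean offspring μ = 0·1/2 + 1·1/7 + 2·5/14 = 6/7 ≤ 1. For μ ≤ 1 with offspring not concentrated at 1, the Galton-Watson process goes extinct almost surely, so q = 1.
(Algebraic check: The pgf is f(s) = 1/2 + 1/7·s + 5/14·s². The extinction probability q is the smallest fixed point of f in [0, 1]. Setting s = f(s):
  5/14·s² + (1/7 − 1)·s + 1/2 = 0
  5/14·s² − (1/2 + 5/14)·s + 1/2 = 0
which factors as (s − 1)·(5/14·s − 1/2) = 0, giving roots s = 1 and s = (1/2)/(5/14) = 7/5. Since 7/5 ≥ 1, the smallest root in [0, 1] is s = 1.)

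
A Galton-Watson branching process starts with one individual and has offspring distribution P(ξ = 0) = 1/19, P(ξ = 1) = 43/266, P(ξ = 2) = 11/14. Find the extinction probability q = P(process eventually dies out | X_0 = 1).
q = 14/209

The pgf is f(s) = 1/19 + 43/266·s + 11/14·s². The extinction probability q is the smallest fixed point of f in [0, 1]. Setting s = f(s):
  11/14·s² + (43/266 − 1)·s + 1/19 = 0
  11/14·s² − (1/19 + 11/14)·s + 1/19 = 0
which factors as (s − 1)·(11/14·s − 1/19) = 0, giving roots s = 1 and s = (1/19)/(11/14) = 14/209.
Mean offspring μ = 43/266 + 2·11/14 = 461/266 > 1 (supercritical), so q < 1. The extinction probability is the smaller root: q = (1/19)/(11/14) = 14/209.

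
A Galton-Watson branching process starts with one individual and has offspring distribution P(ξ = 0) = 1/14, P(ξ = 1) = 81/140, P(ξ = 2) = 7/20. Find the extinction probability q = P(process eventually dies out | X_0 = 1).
q = 10/49

The pgf is f(s) = 1/14 + 81/140·s + 7/20·s². The extinction probability q is the smallest fixed point of f in [0, 1]. Setting s = f(s):
  7/20·s² + (81/140 − 1)·s + 1/14 = 0
  7/20·s² − (1/14 + 7/20)·s + 1/14 = 0
which factors as (s − 1)·(7/20·s − 1/14) = 0, giving roots s = 1 and s = (1/14)/(7/20) = 10/49.
Mean offspring μ = 81/140 + 2·7/20 = 179/140 > 1 (supercritical), so q < 1. The extinction probability is the smaller root: q = (1/14)/(7/20) = 10/49.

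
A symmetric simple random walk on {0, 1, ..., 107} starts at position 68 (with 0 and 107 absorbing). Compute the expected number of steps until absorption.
E[τ | X_0 = 68] = 2652

Let v_k = E[τ | X_0 = k]. Boundary: v_0 = v_107 = 0. Recurrence: v_k = 1 + (v_{k-1} + v_{k+1})/2 for 1 ≤ k ≤ 106. The particular solution to v_k − (v_{k-1} + v_{k+1})/2 = 1 is v_k = −k^2. Adding homogeneous solution A + B k and matching boundaries gives v_k = k (107 − k). Substituting k = 68: v_68 = 68 · 39 = 2652.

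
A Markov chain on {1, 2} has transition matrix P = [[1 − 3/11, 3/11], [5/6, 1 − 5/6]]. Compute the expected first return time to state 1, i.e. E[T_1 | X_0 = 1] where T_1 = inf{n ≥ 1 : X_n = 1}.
E[T_1 | X_0 = 1] = 1/π_1 = 73/55

For an irreducible recurrent Markov chain with stationary distribution π, E[T_i | X_0 = i] = 1/π_i (Kac's formula). Here π_1 = (5/6)/(3/11 + 5/6) = (5/6)/(73/66) = 55/73, so E[T_1 | X_0 = 1] = 1/π_1 = (3/11 + 5/6)/(5/6) = (73/66)/(5/6) = 73/55.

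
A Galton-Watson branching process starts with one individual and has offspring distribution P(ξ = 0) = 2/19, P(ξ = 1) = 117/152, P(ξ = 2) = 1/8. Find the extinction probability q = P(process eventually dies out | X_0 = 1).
q = 16/19

The pgf is f(s) = 2/19 + 117/152·s + 1/8·s². The extinction probability q is the smallest fixed point of f in [0, 1]. Setting s = f(s):
  1/8·s² + (117/152 − 1)·s + 2/19 = 0
  1/8·s² − (2/19 + 1/8)·s + 2/19 = 0
which factors as (s − 1)·(1/8·s − 2/19) = 0, giving roots s = 1 and s = (2/19)/(1/8) = 16/19.
Mean offspring μ = 117/152 + 2·1/8 = 155/152 > 1 (supercritical), so q < 1. The extinction probability is the smaller root: q = (2/19)/(1/8) = 16/19.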